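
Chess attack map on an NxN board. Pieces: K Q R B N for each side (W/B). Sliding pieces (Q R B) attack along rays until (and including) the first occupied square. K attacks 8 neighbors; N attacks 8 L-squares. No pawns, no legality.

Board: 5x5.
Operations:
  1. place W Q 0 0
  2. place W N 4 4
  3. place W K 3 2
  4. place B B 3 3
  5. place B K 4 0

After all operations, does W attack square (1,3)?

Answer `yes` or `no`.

Answer: no

Derivation:
Op 1: place WQ@(0,0)
Op 2: place WN@(4,4)
Op 3: place WK@(3,2)
Op 4: place BB@(3,3)
Op 5: place BK@(4,0)
Per-piece attacks for W:
  WQ@(0,0): attacks (0,1) (0,2) (0,3) (0,4) (1,0) (2,0) (3,0) (4,0) (1,1) (2,2) (3,3) [ray(1,0) blocked at (4,0); ray(1,1) blocked at (3,3)]
  WK@(3,2): attacks (3,3) (3,1) (4,2) (2,2) (4,3) (4,1) (2,3) (2,1)
  WN@(4,4): attacks (3,2) (2,3)
W attacks (1,3): no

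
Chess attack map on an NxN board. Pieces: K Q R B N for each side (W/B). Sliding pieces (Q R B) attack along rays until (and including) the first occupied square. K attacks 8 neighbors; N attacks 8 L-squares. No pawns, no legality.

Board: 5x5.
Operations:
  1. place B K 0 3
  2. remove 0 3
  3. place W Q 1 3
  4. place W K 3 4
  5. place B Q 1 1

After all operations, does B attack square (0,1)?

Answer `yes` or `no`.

Op 1: place BK@(0,3)
Op 2: remove (0,3)
Op 3: place WQ@(1,3)
Op 4: place WK@(3,4)
Op 5: place BQ@(1,1)
Per-piece attacks for B:
  BQ@(1,1): attacks (1,2) (1,3) (1,0) (2,1) (3,1) (4,1) (0,1) (2,2) (3,3) (4,4) (2,0) (0,2) (0,0) [ray(0,1) blocked at (1,3)]
B attacks (0,1): yes

Answer: yes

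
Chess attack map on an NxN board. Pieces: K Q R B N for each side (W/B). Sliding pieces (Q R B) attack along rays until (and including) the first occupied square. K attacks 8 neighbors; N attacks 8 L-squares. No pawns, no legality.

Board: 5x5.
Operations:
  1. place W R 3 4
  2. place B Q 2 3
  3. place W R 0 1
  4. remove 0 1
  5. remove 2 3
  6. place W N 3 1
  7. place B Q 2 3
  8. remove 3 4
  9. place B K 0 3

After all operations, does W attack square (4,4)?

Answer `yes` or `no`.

Op 1: place WR@(3,4)
Op 2: place BQ@(2,3)
Op 3: place WR@(0,1)
Op 4: remove (0,1)
Op 5: remove (2,3)
Op 6: place WN@(3,1)
Op 7: place BQ@(2,3)
Op 8: remove (3,4)
Op 9: place BK@(0,3)
Per-piece attacks for W:
  WN@(3,1): attacks (4,3) (2,3) (1,2) (1,0)
W attacks (4,4): no

Answer: no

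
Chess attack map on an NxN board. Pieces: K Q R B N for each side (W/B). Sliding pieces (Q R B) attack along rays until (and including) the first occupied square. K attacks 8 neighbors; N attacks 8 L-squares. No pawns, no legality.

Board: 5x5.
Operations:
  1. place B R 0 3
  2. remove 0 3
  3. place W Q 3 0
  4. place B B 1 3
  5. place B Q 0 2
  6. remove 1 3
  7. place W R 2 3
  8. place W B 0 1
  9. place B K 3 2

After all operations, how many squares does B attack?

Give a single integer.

Op 1: place BR@(0,3)
Op 2: remove (0,3)
Op 3: place WQ@(3,0)
Op 4: place BB@(1,3)
Op 5: place BQ@(0,2)
Op 6: remove (1,3)
Op 7: place WR@(2,3)
Op 8: place WB@(0,1)
Op 9: place BK@(3,2)
Per-piece attacks for B:
  BQ@(0,2): attacks (0,3) (0,4) (0,1) (1,2) (2,2) (3,2) (1,3) (2,4) (1,1) (2,0) [ray(0,-1) blocked at (0,1); ray(1,0) blocked at (3,2)]
  BK@(3,2): attacks (3,3) (3,1) (4,2) (2,2) (4,3) (4,1) (2,3) (2,1)
Union (17 distinct): (0,1) (0,3) (0,4) (1,1) (1,2) (1,3) (2,0) (2,1) (2,2) (2,3) (2,4) (3,1) (3,2) (3,3) (4,1) (4,2) (4,3)

Answer: 17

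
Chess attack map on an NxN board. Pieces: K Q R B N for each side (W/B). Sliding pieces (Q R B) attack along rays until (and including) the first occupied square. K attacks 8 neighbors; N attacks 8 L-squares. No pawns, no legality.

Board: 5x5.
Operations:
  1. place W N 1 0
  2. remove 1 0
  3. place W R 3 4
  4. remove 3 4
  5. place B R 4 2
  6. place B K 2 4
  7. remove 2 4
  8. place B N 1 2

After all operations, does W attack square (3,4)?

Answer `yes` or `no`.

Answer: no

Derivation:
Op 1: place WN@(1,0)
Op 2: remove (1,0)
Op 3: place WR@(3,4)
Op 4: remove (3,4)
Op 5: place BR@(4,2)
Op 6: place BK@(2,4)
Op 7: remove (2,4)
Op 8: place BN@(1,2)
Per-piece attacks for W:
W attacks (3,4): no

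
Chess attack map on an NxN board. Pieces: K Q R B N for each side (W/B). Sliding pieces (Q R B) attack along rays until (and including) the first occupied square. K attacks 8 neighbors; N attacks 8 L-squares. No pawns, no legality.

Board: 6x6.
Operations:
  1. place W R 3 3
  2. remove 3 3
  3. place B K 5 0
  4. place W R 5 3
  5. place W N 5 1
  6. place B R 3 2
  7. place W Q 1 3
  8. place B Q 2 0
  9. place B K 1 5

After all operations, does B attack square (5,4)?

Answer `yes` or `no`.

Answer: no

Derivation:
Op 1: place WR@(3,3)
Op 2: remove (3,3)
Op 3: place BK@(5,0)
Op 4: place WR@(5,3)
Op 5: place WN@(5,1)
Op 6: place BR@(3,2)
Op 7: place WQ@(1,3)
Op 8: place BQ@(2,0)
Op 9: place BK@(1,5)
Per-piece attacks for B:
  BK@(1,5): attacks (1,4) (2,5) (0,5) (2,4) (0,4)
  BQ@(2,0): attacks (2,1) (2,2) (2,3) (2,4) (2,5) (3,0) (4,0) (5,0) (1,0) (0,0) (3,1) (4,2) (5,3) (1,1) (0,2) [ray(1,0) blocked at (5,0); ray(1,1) blocked at (5,3)]
  BR@(3,2): attacks (3,3) (3,4) (3,5) (3,1) (3,0) (4,2) (5,2) (2,2) (1,2) (0,2)
  BK@(5,0): attacks (5,1) (4,0) (4,1)
B attacks (5,4): no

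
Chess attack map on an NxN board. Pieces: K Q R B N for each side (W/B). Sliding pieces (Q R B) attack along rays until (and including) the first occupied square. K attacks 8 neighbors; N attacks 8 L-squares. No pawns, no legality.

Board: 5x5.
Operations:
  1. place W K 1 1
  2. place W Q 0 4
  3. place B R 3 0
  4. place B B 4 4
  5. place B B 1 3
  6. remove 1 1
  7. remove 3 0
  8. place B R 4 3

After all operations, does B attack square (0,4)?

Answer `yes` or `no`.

Op 1: place WK@(1,1)
Op 2: place WQ@(0,4)
Op 3: place BR@(3,0)
Op 4: place BB@(4,4)
Op 5: place BB@(1,3)
Op 6: remove (1,1)
Op 7: remove (3,0)
Op 8: place BR@(4,3)
Per-piece attacks for B:
  BB@(1,3): attacks (2,4) (2,2) (3,1) (4,0) (0,4) (0,2) [ray(-1,1) blocked at (0,4)]
  BR@(4,3): attacks (4,4) (4,2) (4,1) (4,0) (3,3) (2,3) (1,3) [ray(0,1) blocked at (4,4); ray(-1,0) blocked at (1,3)]
  BB@(4,4): attacks (3,3) (2,2) (1,1) (0,0)
B attacks (0,4): yes

Answer: yes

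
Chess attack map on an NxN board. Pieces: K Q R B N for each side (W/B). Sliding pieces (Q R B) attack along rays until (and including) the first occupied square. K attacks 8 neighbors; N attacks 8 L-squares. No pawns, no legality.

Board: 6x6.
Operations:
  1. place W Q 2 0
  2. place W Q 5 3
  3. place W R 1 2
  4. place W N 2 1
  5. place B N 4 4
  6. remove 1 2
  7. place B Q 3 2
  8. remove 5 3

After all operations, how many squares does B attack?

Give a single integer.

Op 1: place WQ@(2,0)
Op 2: place WQ@(5,3)
Op 3: place WR@(1,2)
Op 4: place WN@(2,1)
Op 5: place BN@(4,4)
Op 6: remove (1,2)
Op 7: place BQ@(3,2)
Op 8: remove (5,3)
Per-piece attacks for B:
  BQ@(3,2): attacks (3,3) (3,4) (3,5) (3,1) (3,0) (4,2) (5,2) (2,2) (1,2) (0,2) (4,3) (5,4) (4,1) (5,0) (2,3) (1,4) (0,5) (2,1) [ray(-1,-1) blocked at (2,1)]
  BN@(4,4): attacks (2,5) (5,2) (3,2) (2,3)
Union (20 distinct): (0,2) (0,5) (1,2) (1,4) (2,1) (2,2) (2,3) (2,5) (3,0) (3,1) (3,2) (3,3) (3,4) (3,5) (4,1) (4,2) (4,3) (5,0) (5,2) (5,4)

Answer: 20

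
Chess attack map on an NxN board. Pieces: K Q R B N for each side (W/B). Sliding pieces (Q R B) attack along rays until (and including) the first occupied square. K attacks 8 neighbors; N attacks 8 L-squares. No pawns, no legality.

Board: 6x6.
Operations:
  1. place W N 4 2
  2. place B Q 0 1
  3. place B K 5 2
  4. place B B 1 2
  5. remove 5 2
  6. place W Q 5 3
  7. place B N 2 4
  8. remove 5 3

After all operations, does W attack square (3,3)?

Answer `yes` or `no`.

Op 1: place WN@(4,2)
Op 2: place BQ@(0,1)
Op 3: place BK@(5,2)
Op 4: place BB@(1,2)
Op 5: remove (5,2)
Op 6: place WQ@(5,3)
Op 7: place BN@(2,4)
Op 8: remove (5,3)
Per-piece attacks for W:
  WN@(4,2): attacks (5,4) (3,4) (2,3) (5,0) (3,0) (2,1)
W attacks (3,3): no

Answer: no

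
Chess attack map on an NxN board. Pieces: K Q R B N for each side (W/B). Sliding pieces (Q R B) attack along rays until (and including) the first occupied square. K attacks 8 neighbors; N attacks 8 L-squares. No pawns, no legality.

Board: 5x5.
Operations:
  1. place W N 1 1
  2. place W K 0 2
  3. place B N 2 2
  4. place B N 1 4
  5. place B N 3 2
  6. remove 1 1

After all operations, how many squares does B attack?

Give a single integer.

Op 1: place WN@(1,1)
Op 2: place WK@(0,2)
Op 3: place BN@(2,2)
Op 4: place BN@(1,4)
Op 5: place BN@(3,2)
Op 6: remove (1,1)
Per-piece attacks for B:
  BN@(1,4): attacks (2,2) (3,3) (0,2)
  BN@(2,2): attacks (3,4) (4,3) (1,4) (0,3) (3,0) (4,1) (1,0) (0,1)
  BN@(3,2): attacks (4,4) (2,4) (1,3) (4,0) (2,0) (1,1)
Union (17 distinct): (0,1) (0,2) (0,3) (1,0) (1,1) (1,3) (1,4) (2,0) (2,2) (2,4) (3,0) (3,3) (3,4) (4,0) (4,1) (4,3) (4,4)

Answer: 17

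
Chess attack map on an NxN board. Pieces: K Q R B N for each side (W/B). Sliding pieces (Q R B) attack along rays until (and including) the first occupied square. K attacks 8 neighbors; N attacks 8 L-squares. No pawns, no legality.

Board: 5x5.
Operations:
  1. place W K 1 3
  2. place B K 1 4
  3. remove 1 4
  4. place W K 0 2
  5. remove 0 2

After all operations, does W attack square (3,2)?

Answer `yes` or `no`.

Op 1: place WK@(1,3)
Op 2: place BK@(1,4)
Op 3: remove (1,4)
Op 4: place WK@(0,2)
Op 5: remove (0,2)
Per-piece attacks for W:
  WK@(1,3): attacks (1,4) (1,2) (2,3) (0,3) (2,4) (2,2) (0,4) (0,2)
W attacks (3,2): no

Answer: no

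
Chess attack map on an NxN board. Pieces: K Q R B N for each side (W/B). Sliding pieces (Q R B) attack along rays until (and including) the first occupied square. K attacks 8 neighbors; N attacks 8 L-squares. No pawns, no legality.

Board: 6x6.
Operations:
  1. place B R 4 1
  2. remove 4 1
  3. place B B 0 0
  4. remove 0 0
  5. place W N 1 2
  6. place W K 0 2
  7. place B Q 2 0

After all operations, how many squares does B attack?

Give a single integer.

Answer: 15

Derivation:
Op 1: place BR@(4,1)
Op 2: remove (4,1)
Op 3: place BB@(0,0)
Op 4: remove (0,0)
Op 5: place WN@(1,2)
Op 6: place WK@(0,2)
Op 7: place BQ@(2,0)
Per-piece attacks for B:
  BQ@(2,0): attacks (2,1) (2,2) (2,3) (2,4) (2,5) (3,0) (4,0) (5,0) (1,0) (0,0) (3,1) (4,2) (5,3) (1,1) (0,2) [ray(-1,1) blocked at (0,2)]
Union (15 distinct): (0,0) (0,2) (1,0) (1,1) (2,1) (2,2) (2,3) (2,4) (2,5) (3,0) (3,1) (4,0) (4,2) (5,0) (5,3)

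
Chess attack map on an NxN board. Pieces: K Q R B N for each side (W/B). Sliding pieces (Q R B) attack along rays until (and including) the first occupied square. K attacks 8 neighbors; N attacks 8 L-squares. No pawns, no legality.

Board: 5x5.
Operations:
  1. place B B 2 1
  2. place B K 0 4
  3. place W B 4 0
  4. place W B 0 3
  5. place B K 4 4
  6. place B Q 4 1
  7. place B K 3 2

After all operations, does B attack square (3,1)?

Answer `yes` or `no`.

Answer: yes

Derivation:
Op 1: place BB@(2,1)
Op 2: place BK@(0,4)
Op 3: place WB@(4,0)
Op 4: place WB@(0,3)
Op 5: place BK@(4,4)
Op 6: place BQ@(4,1)
Op 7: place BK@(3,2)
Per-piece attacks for B:
  BK@(0,4): attacks (0,3) (1,4) (1,3)
  BB@(2,1): attacks (3,2) (3,0) (1,2) (0,3) (1,0) [ray(1,1) blocked at (3,2); ray(-1,1) blocked at (0,3)]
  BK@(3,2): attacks (3,3) (3,1) (4,2) (2,2) (4,3) (4,1) (2,3) (2,1)
  BQ@(4,1): attacks (4,2) (4,3) (4,4) (4,0) (3,1) (2,1) (3,2) (3,0) [ray(0,1) blocked at (4,4); ray(0,-1) blocked at (4,0); ray(-1,0) blocked at (2,1); ray(-1,1) blocked at (3,2)]
  BK@(4,4): attacks (4,3) (3,4) (3,3)
B attacks (3,1): yes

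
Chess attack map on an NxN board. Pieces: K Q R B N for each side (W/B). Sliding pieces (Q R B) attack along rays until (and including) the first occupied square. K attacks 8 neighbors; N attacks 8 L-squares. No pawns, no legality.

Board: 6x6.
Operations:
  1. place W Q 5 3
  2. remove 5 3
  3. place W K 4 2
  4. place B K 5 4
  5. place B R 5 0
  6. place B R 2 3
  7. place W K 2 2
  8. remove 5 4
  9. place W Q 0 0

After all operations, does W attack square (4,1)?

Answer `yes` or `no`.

Op 1: place WQ@(5,3)
Op 2: remove (5,3)
Op 3: place WK@(4,2)
Op 4: place BK@(5,4)
Op 5: place BR@(5,0)
Op 6: place BR@(2,3)
Op 7: place WK@(2,2)
Op 8: remove (5,4)
Op 9: place WQ@(0,0)
Per-piece attacks for W:
  WQ@(0,0): attacks (0,1) (0,2) (0,3) (0,4) (0,5) (1,0) (2,0) (3,0) (4,0) (5,0) (1,1) (2,2) [ray(1,0) blocked at (5,0); ray(1,1) blocked at (2,2)]
  WK@(2,2): attacks (2,3) (2,1) (3,2) (1,2) (3,3) (3,1) (1,3) (1,1)
  WK@(4,2): attacks (4,3) (4,1) (5,2) (3,2) (5,3) (5,1) (3,3) (3,1)
W attacks (4,1): yes

Answer: yes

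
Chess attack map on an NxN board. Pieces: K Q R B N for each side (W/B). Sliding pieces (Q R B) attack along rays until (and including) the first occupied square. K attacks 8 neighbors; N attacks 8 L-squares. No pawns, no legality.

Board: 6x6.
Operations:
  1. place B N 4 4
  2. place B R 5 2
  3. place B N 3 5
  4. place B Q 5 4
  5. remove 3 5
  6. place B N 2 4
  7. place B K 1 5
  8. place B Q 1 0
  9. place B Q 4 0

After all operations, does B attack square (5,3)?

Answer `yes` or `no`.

Op 1: place BN@(4,4)
Op 2: place BR@(5,2)
Op 3: place BN@(3,5)
Op 4: place BQ@(5,4)
Op 5: remove (3,5)
Op 6: place BN@(2,4)
Op 7: place BK@(1,5)
Op 8: place BQ@(1,0)
Op 9: place BQ@(4,0)
Per-piece attacks for B:
  BQ@(1,0): attacks (1,1) (1,2) (1,3) (1,4) (1,5) (2,0) (3,0) (4,0) (0,0) (2,1) (3,2) (4,3) (5,4) (0,1) [ray(0,1) blocked at (1,5); ray(1,0) blocked at (4,0); ray(1,1) blocked at (5,4)]
  BK@(1,5): attacks (1,4) (2,5) (0,5) (2,4) (0,4)
  BN@(2,4): attacks (4,5) (0,5) (3,2) (4,3) (1,2) (0,3)
  BQ@(4,0): attacks (4,1) (4,2) (4,3) (4,4) (5,0) (3,0) (2,0) (1,0) (5,1) (3,1) (2,2) (1,3) (0,4) [ray(0,1) blocked at (4,4); ray(-1,0) blocked at (1,0)]
  BN@(4,4): attacks (2,5) (5,2) (3,2) (2,3)
  BR@(5,2): attacks (5,3) (5,4) (5,1) (5,0) (4,2) (3,2) (2,2) (1,2) (0,2) [ray(0,1) blocked at (5,4)]
  BQ@(5,4): attacks (5,5) (5,3) (5,2) (4,4) (4,5) (4,3) (3,2) (2,1) (1,0) [ray(0,-1) blocked at (5,2); ray(-1,0) blocked at (4,4); ray(-1,-1) blocked at (1,0)]
B attacks (5,3): yes

Answer: yes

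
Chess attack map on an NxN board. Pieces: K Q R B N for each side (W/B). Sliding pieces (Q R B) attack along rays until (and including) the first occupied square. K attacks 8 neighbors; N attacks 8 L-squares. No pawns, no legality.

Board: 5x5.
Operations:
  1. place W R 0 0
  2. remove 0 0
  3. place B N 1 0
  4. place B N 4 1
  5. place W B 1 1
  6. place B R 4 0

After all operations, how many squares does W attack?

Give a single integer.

Op 1: place WR@(0,0)
Op 2: remove (0,0)
Op 3: place BN@(1,0)
Op 4: place BN@(4,1)
Op 5: place WB@(1,1)
Op 6: place BR@(4,0)
Per-piece attacks for W:
  WB@(1,1): attacks (2,2) (3,3) (4,4) (2,0) (0,2) (0,0)
Union (6 distinct): (0,0) (0,2) (2,0) (2,2) (3,3) (4,4)

Answer: 6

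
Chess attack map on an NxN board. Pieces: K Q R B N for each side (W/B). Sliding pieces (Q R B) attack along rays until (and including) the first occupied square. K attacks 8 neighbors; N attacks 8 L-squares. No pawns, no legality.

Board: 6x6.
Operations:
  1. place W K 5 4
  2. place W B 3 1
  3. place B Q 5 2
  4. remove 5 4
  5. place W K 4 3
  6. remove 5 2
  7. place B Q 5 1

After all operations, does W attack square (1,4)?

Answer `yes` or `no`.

Answer: no

Derivation:
Op 1: place WK@(5,4)
Op 2: place WB@(3,1)
Op 3: place BQ@(5,2)
Op 4: remove (5,4)
Op 5: place WK@(4,3)
Op 6: remove (5,2)
Op 7: place BQ@(5,1)
Per-piece attacks for W:
  WB@(3,1): attacks (4,2) (5,3) (4,0) (2,2) (1,3) (0,4) (2,0)
  WK@(4,3): attacks (4,4) (4,2) (5,3) (3,3) (5,4) (5,2) (3,4) (3,2)
W attacks (1,4): no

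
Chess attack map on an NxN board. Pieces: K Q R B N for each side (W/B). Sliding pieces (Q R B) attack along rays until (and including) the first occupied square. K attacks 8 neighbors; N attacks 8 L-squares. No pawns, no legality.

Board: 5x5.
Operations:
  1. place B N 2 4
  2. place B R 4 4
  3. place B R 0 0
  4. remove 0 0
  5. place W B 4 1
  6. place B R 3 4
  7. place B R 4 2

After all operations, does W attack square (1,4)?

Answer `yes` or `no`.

Answer: yes

Derivation:
Op 1: place BN@(2,4)
Op 2: place BR@(4,4)
Op 3: place BR@(0,0)
Op 4: remove (0,0)
Op 5: place WB@(4,1)
Op 6: place BR@(3,4)
Op 7: place BR@(4,2)
Per-piece attacks for W:
  WB@(4,1): attacks (3,2) (2,3) (1,4) (3,0)
W attacks (1,4): yes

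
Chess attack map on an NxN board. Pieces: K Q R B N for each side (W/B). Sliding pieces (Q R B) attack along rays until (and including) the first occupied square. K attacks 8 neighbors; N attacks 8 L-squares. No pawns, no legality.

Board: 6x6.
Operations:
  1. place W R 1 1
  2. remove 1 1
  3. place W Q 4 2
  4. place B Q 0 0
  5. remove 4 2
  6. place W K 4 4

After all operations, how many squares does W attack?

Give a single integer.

Answer: 8

Derivation:
Op 1: place WR@(1,1)
Op 2: remove (1,1)
Op 3: place WQ@(4,2)
Op 4: place BQ@(0,0)
Op 5: remove (4,2)
Op 6: place WK@(4,4)
Per-piece attacks for W:
  WK@(4,4): attacks (4,5) (4,3) (5,4) (3,4) (5,5) (5,3) (3,5) (3,3)
Union (8 distinct): (3,3) (3,4) (3,5) (4,3) (4,5) (5,3) (5,4) (5,5)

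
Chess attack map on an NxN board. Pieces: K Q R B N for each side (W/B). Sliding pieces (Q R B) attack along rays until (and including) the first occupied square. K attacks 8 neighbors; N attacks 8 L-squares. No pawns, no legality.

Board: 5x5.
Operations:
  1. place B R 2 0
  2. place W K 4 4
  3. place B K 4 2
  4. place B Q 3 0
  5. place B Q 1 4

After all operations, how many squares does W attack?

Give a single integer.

Op 1: place BR@(2,0)
Op 2: place WK@(4,4)
Op 3: place BK@(4,2)
Op 4: place BQ@(3,0)
Op 5: place BQ@(1,4)
Per-piece attacks for W:
  WK@(4,4): attacks (4,3) (3,4) (3,3)
Union (3 distinct): (3,3) (3,4) (4,3)

Answer: 3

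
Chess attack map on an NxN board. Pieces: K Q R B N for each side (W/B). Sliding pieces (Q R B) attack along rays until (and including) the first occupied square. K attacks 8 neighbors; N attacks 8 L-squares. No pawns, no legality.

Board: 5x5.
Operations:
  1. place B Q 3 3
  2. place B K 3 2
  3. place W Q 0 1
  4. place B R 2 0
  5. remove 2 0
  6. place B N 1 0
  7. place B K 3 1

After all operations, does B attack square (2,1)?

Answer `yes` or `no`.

Answer: yes

Derivation:
Op 1: place BQ@(3,3)
Op 2: place BK@(3,2)
Op 3: place WQ@(0,1)
Op 4: place BR@(2,0)
Op 5: remove (2,0)
Op 6: place BN@(1,0)
Op 7: place BK@(3,1)
Per-piece attacks for B:
  BN@(1,0): attacks (2,2) (3,1) (0,2)
  BK@(3,1): attacks (3,2) (3,0) (4,1) (2,1) (4,2) (4,0) (2,2) (2,0)
  BK@(3,2): attacks (3,3) (3,1) (4,2) (2,2) (4,3) (4,1) (2,3) (2,1)
  BQ@(3,3): attacks (3,4) (3,2) (4,3) (2,3) (1,3) (0,3) (4,4) (4,2) (2,4) (2,2) (1,1) (0,0) [ray(0,-1) blocked at (3,2)]
B attacks (2,1): yes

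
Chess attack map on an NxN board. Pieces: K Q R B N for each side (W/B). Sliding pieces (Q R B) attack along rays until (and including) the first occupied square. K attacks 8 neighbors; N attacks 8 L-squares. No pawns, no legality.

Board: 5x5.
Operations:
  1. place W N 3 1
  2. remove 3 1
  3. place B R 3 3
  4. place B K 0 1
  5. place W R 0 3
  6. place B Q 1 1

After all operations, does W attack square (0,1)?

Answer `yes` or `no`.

Op 1: place WN@(3,1)
Op 2: remove (3,1)
Op 3: place BR@(3,3)
Op 4: place BK@(0,1)
Op 5: place WR@(0,3)
Op 6: place BQ@(1,1)
Per-piece attacks for W:
  WR@(0,3): attacks (0,4) (0,2) (0,1) (1,3) (2,3) (3,3) [ray(0,-1) blocked at (0,1); ray(1,0) blocked at (3,3)]
W attacks (0,1): yes

Answer: yes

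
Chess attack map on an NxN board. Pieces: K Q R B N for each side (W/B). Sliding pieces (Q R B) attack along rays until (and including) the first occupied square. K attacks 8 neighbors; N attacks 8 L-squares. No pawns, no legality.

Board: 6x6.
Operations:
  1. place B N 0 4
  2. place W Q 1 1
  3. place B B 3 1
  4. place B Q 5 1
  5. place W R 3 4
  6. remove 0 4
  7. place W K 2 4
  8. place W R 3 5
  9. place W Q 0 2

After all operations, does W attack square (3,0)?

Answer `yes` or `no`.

Op 1: place BN@(0,4)
Op 2: place WQ@(1,1)
Op 3: place BB@(3,1)
Op 4: place BQ@(5,1)
Op 5: place WR@(3,4)
Op 6: remove (0,4)
Op 7: place WK@(2,4)
Op 8: place WR@(3,5)
Op 9: place WQ@(0,2)
Per-piece attacks for W:
  WQ@(0,2): attacks (0,3) (0,4) (0,5) (0,1) (0,0) (1,2) (2,2) (3,2) (4,2) (5,2) (1,3) (2,4) (1,1) [ray(1,1) blocked at (2,4); ray(1,-1) blocked at (1,1)]
  WQ@(1,1): attacks (1,2) (1,3) (1,4) (1,5) (1,0) (2,1) (3,1) (0,1) (2,2) (3,3) (4,4) (5,5) (2,0) (0,2) (0,0) [ray(1,0) blocked at (3,1); ray(-1,1) blocked at (0,2)]
  WK@(2,4): attacks (2,5) (2,3) (3,4) (1,4) (3,5) (3,3) (1,5) (1,3)
  WR@(3,4): attacks (3,5) (3,3) (3,2) (3,1) (4,4) (5,4) (2,4) [ray(0,1) blocked at (3,5); ray(0,-1) blocked at (3,1); ray(-1,0) blocked at (2,4)]
  WR@(3,5): attacks (3,4) (4,5) (5,5) (2,5) (1,5) (0,5) [ray(0,-1) blocked at (3,4)]
W attacks (3,0): no

Answer: no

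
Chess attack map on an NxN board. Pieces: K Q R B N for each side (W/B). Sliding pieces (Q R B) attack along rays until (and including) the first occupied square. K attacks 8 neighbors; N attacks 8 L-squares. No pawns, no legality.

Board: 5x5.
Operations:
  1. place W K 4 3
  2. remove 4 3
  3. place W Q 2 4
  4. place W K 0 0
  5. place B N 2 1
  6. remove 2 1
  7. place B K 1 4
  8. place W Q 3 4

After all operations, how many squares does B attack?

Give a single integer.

Op 1: place WK@(4,3)
Op 2: remove (4,3)
Op 3: place WQ@(2,4)
Op 4: place WK@(0,0)
Op 5: place BN@(2,1)
Op 6: remove (2,1)
Op 7: place BK@(1,4)
Op 8: place WQ@(3,4)
Per-piece attacks for B:
  BK@(1,4): attacks (1,3) (2,4) (0,4) (2,3) (0,3)
Union (5 distinct): (0,3) (0,4) (1,3) (2,3) (2,4)

Answer: 5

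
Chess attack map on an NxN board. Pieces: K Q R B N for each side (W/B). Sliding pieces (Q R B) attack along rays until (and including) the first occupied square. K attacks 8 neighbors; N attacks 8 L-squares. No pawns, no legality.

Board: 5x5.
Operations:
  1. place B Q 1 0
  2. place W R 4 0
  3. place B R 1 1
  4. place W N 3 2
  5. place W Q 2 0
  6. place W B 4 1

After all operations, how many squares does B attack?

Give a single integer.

Op 1: place BQ@(1,0)
Op 2: place WR@(4,0)
Op 3: place BR@(1,1)
Op 4: place WN@(3,2)
Op 5: place WQ@(2,0)
Op 6: place WB@(4,1)
Per-piece attacks for B:
  BQ@(1,0): attacks (1,1) (2,0) (0,0) (2,1) (3,2) (0,1) [ray(0,1) blocked at (1,1); ray(1,0) blocked at (2,0); ray(1,1) blocked at (3,2)]
  BR@(1,1): attacks (1,2) (1,3) (1,4) (1,0) (2,1) (3,1) (4,1) (0,1) [ray(0,-1) blocked at (1,0); ray(1,0) blocked at (4,1)]
Union (12 distinct): (0,0) (0,1) (1,0) (1,1) (1,2) (1,3) (1,4) (2,0) (2,1) (3,1) (3,2) (4,1)

Answer: 12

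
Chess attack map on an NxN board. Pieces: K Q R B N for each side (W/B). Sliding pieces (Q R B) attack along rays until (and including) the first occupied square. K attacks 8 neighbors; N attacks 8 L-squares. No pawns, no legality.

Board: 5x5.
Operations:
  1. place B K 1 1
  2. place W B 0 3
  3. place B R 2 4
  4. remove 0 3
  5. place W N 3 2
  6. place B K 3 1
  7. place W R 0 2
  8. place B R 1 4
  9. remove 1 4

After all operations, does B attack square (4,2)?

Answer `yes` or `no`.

Op 1: place BK@(1,1)
Op 2: place WB@(0,3)
Op 3: place BR@(2,4)
Op 4: remove (0,3)
Op 5: place WN@(3,2)
Op 6: place BK@(3,1)
Op 7: place WR@(0,2)
Op 8: place BR@(1,4)
Op 9: remove (1,4)
Per-piece attacks for B:
  BK@(1,1): attacks (1,2) (1,0) (2,1) (0,1) (2,2) (2,0) (0,2) (0,0)
  BR@(2,4): attacks (2,3) (2,2) (2,1) (2,0) (3,4) (4,4) (1,4) (0,4)
  BK@(3,1): attacks (3,2) (3,0) (4,1) (2,1) (4,2) (4,0) (2,2) (2,0)
B attacks (4,2): yes

Answer: yes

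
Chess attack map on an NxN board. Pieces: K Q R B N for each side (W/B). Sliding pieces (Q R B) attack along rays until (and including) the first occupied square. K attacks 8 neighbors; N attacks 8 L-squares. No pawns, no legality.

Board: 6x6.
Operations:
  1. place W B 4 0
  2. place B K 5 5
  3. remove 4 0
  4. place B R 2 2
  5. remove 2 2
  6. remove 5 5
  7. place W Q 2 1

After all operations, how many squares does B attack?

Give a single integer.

Answer: 0

Derivation:
Op 1: place WB@(4,0)
Op 2: place BK@(5,5)
Op 3: remove (4,0)
Op 4: place BR@(2,2)
Op 5: remove (2,2)
Op 6: remove (5,5)
Op 7: place WQ@(2,1)
Per-piece attacks for B:
Union (0 distinct): (none)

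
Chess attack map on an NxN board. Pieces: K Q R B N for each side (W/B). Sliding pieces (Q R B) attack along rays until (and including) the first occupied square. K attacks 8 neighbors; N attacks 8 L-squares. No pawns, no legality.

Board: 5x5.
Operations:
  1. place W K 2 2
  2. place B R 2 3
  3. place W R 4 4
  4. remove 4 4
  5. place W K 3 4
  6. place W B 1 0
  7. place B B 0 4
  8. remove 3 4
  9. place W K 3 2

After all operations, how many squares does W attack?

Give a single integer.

Answer: 13

Derivation:
Op 1: place WK@(2,2)
Op 2: place BR@(2,3)
Op 3: place WR@(4,4)
Op 4: remove (4,4)
Op 5: place WK@(3,4)
Op 6: place WB@(1,0)
Op 7: place BB@(0,4)
Op 8: remove (3,4)
Op 9: place WK@(3,2)
Per-piece attacks for W:
  WB@(1,0): attacks (2,1) (3,2) (0,1) [ray(1,1) blocked at (3,2)]
  WK@(2,2): attacks (2,3) (2,1) (3,2) (1,2) (3,3) (3,1) (1,3) (1,1)
  WK@(3,2): attacks (3,3) (3,1) (4,2) (2,2) (4,3) (4,1) (2,3) (2,1)
Union (13 distinct): (0,1) (1,1) (1,2) (1,3) (2,1) (2,2) (2,3) (3,1) (3,2) (3,3) (4,1) (4,2) (4,3)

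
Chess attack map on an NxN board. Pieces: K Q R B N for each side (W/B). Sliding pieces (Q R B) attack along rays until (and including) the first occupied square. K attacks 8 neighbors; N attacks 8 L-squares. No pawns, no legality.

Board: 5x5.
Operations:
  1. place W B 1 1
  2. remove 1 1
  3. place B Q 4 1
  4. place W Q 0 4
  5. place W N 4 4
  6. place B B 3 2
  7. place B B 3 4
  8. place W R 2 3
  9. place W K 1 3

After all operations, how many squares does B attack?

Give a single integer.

Op 1: place WB@(1,1)
Op 2: remove (1,1)
Op 3: place BQ@(4,1)
Op 4: place WQ@(0,4)
Op 5: place WN@(4,4)
Op 6: place BB@(3,2)
Op 7: place BB@(3,4)
Op 8: place WR@(2,3)
Op 9: place WK@(1,3)
Per-piece attacks for B:
  BB@(3,2): attacks (4,3) (4,1) (2,3) (2,1) (1,0) [ray(1,-1) blocked at (4,1); ray(-1,1) blocked at (2,3)]
  BB@(3,4): attacks (4,3) (2,3) [ray(-1,-1) blocked at (2,3)]
  BQ@(4,1): attacks (4,2) (4,3) (4,4) (4,0) (3,1) (2,1) (1,1) (0,1) (3,2) (3,0) [ray(0,1) blocked at (4,4); ray(-1,1) blocked at (3,2)]
Union (13 distinct): (0,1) (1,0) (1,1) (2,1) (2,3) (3,0) (3,1) (3,2) (4,0) (4,1) (4,2) (4,3) (4,4)

Answer: 13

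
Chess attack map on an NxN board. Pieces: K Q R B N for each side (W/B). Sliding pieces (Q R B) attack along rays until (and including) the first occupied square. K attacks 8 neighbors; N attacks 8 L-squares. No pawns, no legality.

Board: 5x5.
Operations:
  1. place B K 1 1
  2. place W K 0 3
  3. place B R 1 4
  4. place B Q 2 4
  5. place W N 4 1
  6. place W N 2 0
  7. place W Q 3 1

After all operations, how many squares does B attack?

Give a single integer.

Op 1: place BK@(1,1)
Op 2: place WK@(0,3)
Op 3: place BR@(1,4)
Op 4: place BQ@(2,4)
Op 5: place WN@(4,1)
Op 6: place WN@(2,0)
Op 7: place WQ@(3,1)
Per-piece attacks for B:
  BK@(1,1): attacks (1,2) (1,0) (2,1) (0,1) (2,2) (2,0) (0,2) (0,0)
  BR@(1,4): attacks (1,3) (1,2) (1,1) (2,4) (0,4) [ray(0,-1) blocked at (1,1); ray(1,0) blocked at (2,4)]
  BQ@(2,4): attacks (2,3) (2,2) (2,1) (2,0) (3,4) (4,4) (1,4) (3,3) (4,2) (1,3) (0,2) [ray(0,-1) blocked at (2,0); ray(-1,0) blocked at (1,4)]
Union (18 distinct): (0,0) (0,1) (0,2) (0,4) (1,0) (1,1) (1,2) (1,3) (1,4) (2,0) (2,1) (2,2) (2,3) (2,4) (3,3) (3,4) (4,2) (4,4)

Answer: 18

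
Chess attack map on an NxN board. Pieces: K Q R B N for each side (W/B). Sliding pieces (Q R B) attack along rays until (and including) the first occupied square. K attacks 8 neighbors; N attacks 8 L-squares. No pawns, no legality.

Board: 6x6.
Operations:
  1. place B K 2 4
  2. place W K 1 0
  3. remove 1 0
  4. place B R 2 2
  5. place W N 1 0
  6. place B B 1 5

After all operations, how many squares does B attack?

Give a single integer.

Op 1: place BK@(2,4)
Op 2: place WK@(1,0)
Op 3: remove (1,0)
Op 4: place BR@(2,2)
Op 5: place WN@(1,0)
Op 6: place BB@(1,5)
Per-piece attacks for B:
  BB@(1,5): attacks (2,4) (0,4) [ray(1,-1) blocked at (2,4)]
  BR@(2,2): attacks (2,3) (2,4) (2,1) (2,0) (3,2) (4,2) (5,2) (1,2) (0,2) [ray(0,1) blocked at (2,4)]
  BK@(2,4): attacks (2,5) (2,3) (3,4) (1,4) (3,5) (3,3) (1,5) (1,3)
Union (17 distinct): (0,2) (0,4) (1,2) (1,3) (1,4) (1,5) (2,0) (2,1) (2,3) (2,4) (2,5) (3,2) (3,3) (3,4) (3,5) (4,2) (5,2)

Answer: 17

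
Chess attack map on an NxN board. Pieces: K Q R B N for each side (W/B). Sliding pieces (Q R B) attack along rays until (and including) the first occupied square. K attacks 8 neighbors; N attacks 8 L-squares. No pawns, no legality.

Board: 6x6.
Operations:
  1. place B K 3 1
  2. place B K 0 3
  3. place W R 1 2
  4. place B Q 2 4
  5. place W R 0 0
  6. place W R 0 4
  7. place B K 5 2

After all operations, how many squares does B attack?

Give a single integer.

Op 1: place BK@(3,1)
Op 2: place BK@(0,3)
Op 3: place WR@(1,2)
Op 4: place BQ@(2,4)
Op 5: place WR@(0,0)
Op 6: place WR@(0,4)
Op 7: place BK@(5,2)
Per-piece attacks for B:
  BK@(0,3): attacks (0,4) (0,2) (1,3) (1,4) (1,2)
  BQ@(2,4): attacks (2,5) (2,3) (2,2) (2,1) (2,0) (3,4) (4,4) (5,4) (1,4) (0,4) (3,5) (3,3) (4,2) (5,1) (1,5) (1,3) (0,2) [ray(-1,0) blocked at (0,4)]
  BK@(3,1): attacks (3,2) (3,0) (4,1) (2,1) (4,2) (4,0) (2,2) (2,0)
  BK@(5,2): attacks (5,3) (5,1) (4,2) (4,3) (4,1)
Union (24 distinct): (0,2) (0,4) (1,2) (1,3) (1,4) (1,5) (2,0) (2,1) (2,2) (2,3) (2,5) (3,0) (3,2) (3,3) (3,4) (3,5) (4,0) (4,1) (4,2) (4,3) (4,4) (5,1) (5,3) (5,4)

Answer: 24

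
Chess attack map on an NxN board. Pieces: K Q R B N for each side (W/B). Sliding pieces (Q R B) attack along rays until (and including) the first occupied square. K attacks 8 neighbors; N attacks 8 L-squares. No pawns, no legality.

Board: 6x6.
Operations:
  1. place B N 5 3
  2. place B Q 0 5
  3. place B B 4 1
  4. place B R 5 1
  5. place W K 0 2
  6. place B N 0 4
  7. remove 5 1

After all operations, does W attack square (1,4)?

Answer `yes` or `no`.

Answer: no

Derivation:
Op 1: place BN@(5,3)
Op 2: place BQ@(0,5)
Op 3: place BB@(4,1)
Op 4: place BR@(5,1)
Op 5: place WK@(0,2)
Op 6: place BN@(0,4)
Op 7: remove (5,1)
Per-piece attacks for W:
  WK@(0,2): attacks (0,3) (0,1) (1,2) (1,3) (1,1)
W attacks (1,4): no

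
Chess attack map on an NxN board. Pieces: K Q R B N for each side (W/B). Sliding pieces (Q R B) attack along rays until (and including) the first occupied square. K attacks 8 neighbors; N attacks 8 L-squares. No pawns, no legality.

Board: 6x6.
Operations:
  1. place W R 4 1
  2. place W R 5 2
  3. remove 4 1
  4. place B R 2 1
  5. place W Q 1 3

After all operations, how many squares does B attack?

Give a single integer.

Answer: 10

Derivation:
Op 1: place WR@(4,1)
Op 2: place WR@(5,2)
Op 3: remove (4,1)
Op 4: place BR@(2,1)
Op 5: place WQ@(1,3)
Per-piece attacks for B:
  BR@(2,1): attacks (2,2) (2,3) (2,4) (2,5) (2,0) (3,1) (4,1) (5,1) (1,1) (0,1)
Union (10 distinct): (0,1) (1,1) (2,0) (2,2) (2,3) (2,4) (2,5) (3,1) (4,1) (5,1)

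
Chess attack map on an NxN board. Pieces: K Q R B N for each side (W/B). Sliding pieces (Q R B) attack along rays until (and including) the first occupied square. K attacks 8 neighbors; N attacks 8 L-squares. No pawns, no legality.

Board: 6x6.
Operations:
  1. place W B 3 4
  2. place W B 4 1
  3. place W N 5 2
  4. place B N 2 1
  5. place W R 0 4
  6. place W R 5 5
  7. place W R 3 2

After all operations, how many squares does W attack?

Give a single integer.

Answer: 27

Derivation:
Op 1: place WB@(3,4)
Op 2: place WB@(4,1)
Op 3: place WN@(5,2)
Op 4: place BN@(2,1)
Op 5: place WR@(0,4)
Op 6: place WR@(5,5)
Op 7: place WR@(3,2)
Per-piece attacks for W:
  WR@(0,4): attacks (0,5) (0,3) (0,2) (0,1) (0,0) (1,4) (2,4) (3,4) [ray(1,0) blocked at (3,4)]
  WR@(3,2): attacks (3,3) (3,4) (3,1) (3,0) (4,2) (5,2) (2,2) (1,2) (0,2) [ray(0,1) blocked at (3,4); ray(1,0) blocked at (5,2)]
  WB@(3,4): attacks (4,5) (4,3) (5,2) (2,5) (2,3) (1,2) (0,1) [ray(1,-1) blocked at (5,2)]
  WB@(4,1): attacks (5,2) (5,0) (3,2) (3,0) [ray(1,1) blocked at (5,2); ray(-1,1) blocked at (3,2)]
  WN@(5,2): attacks (4,4) (3,3) (4,0) (3,1)
  WR@(5,5): attacks (5,4) (5,3) (5,2) (4,5) (3,5) (2,5) (1,5) (0,5) [ray(0,-1) blocked at (5,2)]
Union (27 distinct): (0,0) (0,1) (0,2) (0,3) (0,5) (1,2) (1,4) (1,5) (2,2) (2,3) (2,4) (2,5) (3,0) (3,1) (3,2) (3,3) (3,4) (3,5) (4,0) (4,2) (4,3) (4,4) (4,5) (5,0) (5,2) (5,3) (5,4)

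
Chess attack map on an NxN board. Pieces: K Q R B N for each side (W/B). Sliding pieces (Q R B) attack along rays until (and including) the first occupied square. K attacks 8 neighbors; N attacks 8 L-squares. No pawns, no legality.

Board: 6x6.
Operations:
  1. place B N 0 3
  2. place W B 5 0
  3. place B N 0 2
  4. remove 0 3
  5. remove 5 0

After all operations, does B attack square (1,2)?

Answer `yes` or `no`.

Op 1: place BN@(0,3)
Op 2: place WB@(5,0)
Op 3: place BN@(0,2)
Op 4: remove (0,3)
Op 5: remove (5,0)
Per-piece attacks for B:
  BN@(0,2): attacks (1,4) (2,3) (1,0) (2,1)
B attacks (1,2): no

Answer: no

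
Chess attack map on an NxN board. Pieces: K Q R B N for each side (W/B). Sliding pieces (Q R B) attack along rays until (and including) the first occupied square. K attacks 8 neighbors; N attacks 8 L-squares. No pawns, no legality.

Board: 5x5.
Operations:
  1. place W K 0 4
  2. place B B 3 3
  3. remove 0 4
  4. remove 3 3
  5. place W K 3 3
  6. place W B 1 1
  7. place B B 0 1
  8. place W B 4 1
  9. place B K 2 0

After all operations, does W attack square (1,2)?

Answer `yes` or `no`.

Op 1: place WK@(0,4)
Op 2: place BB@(3,3)
Op 3: remove (0,4)
Op 4: remove (3,3)
Op 5: place WK@(3,3)
Op 6: place WB@(1,1)
Op 7: place BB@(0,1)
Op 8: place WB@(4,1)
Op 9: place BK@(2,0)
Per-piece attacks for W:
  WB@(1,1): attacks (2,2) (3,3) (2,0) (0,2) (0,0) [ray(1,1) blocked at (3,3); ray(1,-1) blocked at (2,0)]
  WK@(3,3): attacks (3,4) (3,2) (4,3) (2,3) (4,4) (4,2) (2,4) (2,2)
  WB@(4,1): attacks (3,2) (2,3) (1,4) (3,0)
W attacks (1,2): no

Answer: no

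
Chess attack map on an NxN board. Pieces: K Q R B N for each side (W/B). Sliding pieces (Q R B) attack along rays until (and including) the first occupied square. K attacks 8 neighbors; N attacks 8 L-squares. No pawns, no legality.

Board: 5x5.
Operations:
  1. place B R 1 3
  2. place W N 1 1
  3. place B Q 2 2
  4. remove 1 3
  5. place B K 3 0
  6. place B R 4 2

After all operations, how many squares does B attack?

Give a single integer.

Answer: 18

Derivation:
Op 1: place BR@(1,3)
Op 2: place WN@(1,1)
Op 3: place BQ@(2,2)
Op 4: remove (1,3)
Op 5: place BK@(3,0)
Op 6: place BR@(4,2)
Per-piece attacks for B:
  BQ@(2,2): attacks (2,3) (2,4) (2,1) (2,0) (3,2) (4,2) (1,2) (0,2) (3,3) (4,4) (3,1) (4,0) (1,3) (0,4) (1,1) [ray(1,0) blocked at (4,2); ray(-1,-1) blocked at (1,1)]
  BK@(3,0): attacks (3,1) (4,0) (2,0) (4,1) (2,1)
  BR@(4,2): attacks (4,3) (4,4) (4,1) (4,0) (3,2) (2,2) [ray(-1,0) blocked at (2,2)]
Union (18 distinct): (0,2) (0,4) (1,1) (1,2) (1,3) (2,0) (2,1) (2,2) (2,3) (2,4) (3,1) (3,2) (3,3) (4,0) (4,1) (4,2) (4,3) (4,4)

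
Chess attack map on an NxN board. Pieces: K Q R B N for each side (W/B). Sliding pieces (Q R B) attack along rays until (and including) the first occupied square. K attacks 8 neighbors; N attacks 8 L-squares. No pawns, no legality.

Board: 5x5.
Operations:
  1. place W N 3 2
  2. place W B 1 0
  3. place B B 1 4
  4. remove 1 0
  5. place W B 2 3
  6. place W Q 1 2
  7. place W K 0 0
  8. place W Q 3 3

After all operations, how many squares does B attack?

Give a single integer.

Answer: 2

Derivation:
Op 1: place WN@(3,2)
Op 2: place WB@(1,0)
Op 3: place BB@(1,4)
Op 4: remove (1,0)
Op 5: place WB@(2,3)
Op 6: place WQ@(1,2)
Op 7: place WK@(0,0)
Op 8: place WQ@(3,3)
Per-piece attacks for B:
  BB@(1,4): attacks (2,3) (0,3) [ray(1,-1) blocked at (2,3)]
Union (2 distinct): (0,3) (2,3)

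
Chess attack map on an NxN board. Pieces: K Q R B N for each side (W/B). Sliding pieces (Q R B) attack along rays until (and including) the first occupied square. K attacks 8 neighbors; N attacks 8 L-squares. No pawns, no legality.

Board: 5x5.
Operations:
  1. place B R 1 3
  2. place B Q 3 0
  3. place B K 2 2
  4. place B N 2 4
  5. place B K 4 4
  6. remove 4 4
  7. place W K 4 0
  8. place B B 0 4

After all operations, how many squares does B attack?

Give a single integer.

Op 1: place BR@(1,3)
Op 2: place BQ@(3,0)
Op 3: place BK@(2,2)
Op 4: place BN@(2,4)
Op 5: place BK@(4,4)
Op 6: remove (4,4)
Op 7: place WK@(4,0)
Op 8: place BB@(0,4)
Per-piece attacks for B:
  BB@(0,4): attacks (1,3) [ray(1,-1) blocked at (1,3)]
  BR@(1,3): attacks (1,4) (1,2) (1,1) (1,0) (2,3) (3,3) (4,3) (0,3)
  BK@(2,2): attacks (2,3) (2,1) (3,2) (1,2) (3,3) (3,1) (1,3) (1,1)
  BN@(2,4): attacks (3,2) (4,3) (1,2) (0,3)
  BQ@(3,0): attacks (3,1) (3,2) (3,3) (3,4) (4,0) (2,0) (1,0) (0,0) (4,1) (2,1) (1,2) (0,3) [ray(1,0) blocked at (4,0)]
Union (17 distinct): (0,0) (0,3) (1,0) (1,1) (1,2) (1,3) (1,4) (2,0) (2,1) (2,3) (3,1) (3,2) (3,3) (3,4) (4,0) (4,1) (4,3)

Answer: 17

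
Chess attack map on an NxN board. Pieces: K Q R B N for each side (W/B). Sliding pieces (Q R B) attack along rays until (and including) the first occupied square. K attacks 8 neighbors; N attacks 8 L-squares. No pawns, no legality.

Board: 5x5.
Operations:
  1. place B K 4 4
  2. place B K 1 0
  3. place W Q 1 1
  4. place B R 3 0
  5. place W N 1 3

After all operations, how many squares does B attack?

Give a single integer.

Op 1: place BK@(4,4)
Op 2: place BK@(1,0)
Op 3: place WQ@(1,1)
Op 4: place BR@(3,0)
Op 5: place WN@(1,3)
Per-piece attacks for B:
  BK@(1,0): attacks (1,1) (2,0) (0,0) (2,1) (0,1)
  BR@(3,0): attacks (3,1) (3,2) (3,3) (3,4) (4,0) (2,0) (1,0) [ray(-1,0) blocked at (1,0)]
  BK@(4,4): attacks (4,3) (3,4) (3,3)
Union (12 distinct): (0,0) (0,1) (1,0) (1,1) (2,0) (2,1) (3,1) (3,2) (3,3) (3,4) (4,0) (4,3)

Answer: 12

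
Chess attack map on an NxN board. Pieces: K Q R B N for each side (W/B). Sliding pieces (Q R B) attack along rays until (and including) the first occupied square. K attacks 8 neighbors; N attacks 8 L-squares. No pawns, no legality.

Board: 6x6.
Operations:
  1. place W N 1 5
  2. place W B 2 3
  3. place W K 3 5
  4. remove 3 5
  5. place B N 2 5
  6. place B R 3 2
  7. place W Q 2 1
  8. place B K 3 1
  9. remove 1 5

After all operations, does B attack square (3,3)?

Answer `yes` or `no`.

Op 1: place WN@(1,5)
Op 2: place WB@(2,3)
Op 3: place WK@(3,5)
Op 4: remove (3,5)
Op 5: place BN@(2,5)
Op 6: place BR@(3,2)
Op 7: place WQ@(2,1)
Op 8: place BK@(3,1)
Op 9: remove (1,5)
Per-piece attacks for B:
  BN@(2,5): attacks (3,3) (4,4) (1,3) (0,4)
  BK@(3,1): attacks (3,2) (3,0) (4,1) (2,1) (4,2) (4,0) (2,2) (2,0)
  BR@(3,2): attacks (3,3) (3,4) (3,5) (3,1) (4,2) (5,2) (2,2) (1,2) (0,2) [ray(0,-1) blocked at (3,1)]
B attacks (3,3): yes

Answer: yes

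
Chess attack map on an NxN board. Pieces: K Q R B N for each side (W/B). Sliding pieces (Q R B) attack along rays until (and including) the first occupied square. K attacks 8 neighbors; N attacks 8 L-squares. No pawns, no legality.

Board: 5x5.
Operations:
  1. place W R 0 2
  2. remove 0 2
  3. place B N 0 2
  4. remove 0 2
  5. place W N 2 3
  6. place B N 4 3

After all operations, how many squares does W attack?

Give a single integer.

Answer: 6

Derivation:
Op 1: place WR@(0,2)
Op 2: remove (0,2)
Op 3: place BN@(0,2)
Op 4: remove (0,2)
Op 5: place WN@(2,3)
Op 6: place BN@(4,3)
Per-piece attacks for W:
  WN@(2,3): attacks (4,4) (0,4) (3,1) (4,2) (1,1) (0,2)
Union (6 distinct): (0,2) (0,4) (1,1) (3,1) (4,2) (4,4)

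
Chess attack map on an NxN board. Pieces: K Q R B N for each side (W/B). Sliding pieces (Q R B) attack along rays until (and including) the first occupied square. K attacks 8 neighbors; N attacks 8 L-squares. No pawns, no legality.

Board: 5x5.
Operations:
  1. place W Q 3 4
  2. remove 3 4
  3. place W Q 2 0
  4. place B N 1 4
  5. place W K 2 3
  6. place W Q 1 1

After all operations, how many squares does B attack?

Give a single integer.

Op 1: place WQ@(3,4)
Op 2: remove (3,4)
Op 3: place WQ@(2,0)
Op 4: place BN@(1,4)
Op 5: place WK@(2,3)
Op 6: place WQ@(1,1)
Per-piece attacks for B:
  BN@(1,4): attacks (2,2) (3,3) (0,2)
Union (3 distinct): (0,2) (2,2) (3,3)

Answer: 3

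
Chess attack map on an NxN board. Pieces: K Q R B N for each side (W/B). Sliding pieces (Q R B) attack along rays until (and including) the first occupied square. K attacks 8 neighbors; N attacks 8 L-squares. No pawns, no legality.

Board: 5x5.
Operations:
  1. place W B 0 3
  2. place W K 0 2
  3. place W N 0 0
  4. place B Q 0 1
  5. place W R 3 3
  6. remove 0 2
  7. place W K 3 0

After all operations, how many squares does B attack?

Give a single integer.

Op 1: place WB@(0,3)
Op 2: place WK@(0,2)
Op 3: place WN@(0,0)
Op 4: place BQ@(0,1)
Op 5: place WR@(3,3)
Op 6: remove (0,2)
Op 7: place WK@(3,0)
Per-piece attacks for B:
  BQ@(0,1): attacks (0,2) (0,3) (0,0) (1,1) (2,1) (3,1) (4,1) (1,2) (2,3) (3,4) (1,0) [ray(0,1) blocked at (0,3); ray(0,-1) blocked at (0,0)]
Union (11 distinct): (0,0) (0,2) (0,3) (1,0) (1,1) (1,2) (2,1) (2,3) (3,1) (3,4) (4,1)

Answer: 11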